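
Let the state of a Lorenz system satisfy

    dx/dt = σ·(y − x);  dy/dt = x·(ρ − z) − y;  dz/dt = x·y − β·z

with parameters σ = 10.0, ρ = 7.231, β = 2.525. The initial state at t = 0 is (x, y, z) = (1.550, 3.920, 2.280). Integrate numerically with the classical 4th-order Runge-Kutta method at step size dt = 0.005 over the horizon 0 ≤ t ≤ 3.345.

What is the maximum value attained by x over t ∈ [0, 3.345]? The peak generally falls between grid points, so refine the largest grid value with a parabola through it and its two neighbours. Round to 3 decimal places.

t=0.000: state=(1.550, 3.920, 2.280)
step 1 (dt=0.005): k1=(23.700, 3.754, 0.319), k2=(23.201, 4.037, 0.564), k3=(23.221, 4.029, 0.559), k4=(22.740, 4.304, 0.801); state += dt/6·(k1+2k2+2k3+k4)
t=0.005: state=(1.666, 3.940, 2.283)
t=0.010: state=(1.778, 3.963, 2.288)
t=0.015: state=(1.885, 3.988, 2.295)
continuing one RK4 step at a time; state shown every 40 steps (Δt=0.2):
t=0.200: state=(4.557, 5.708, 3.972)
t=0.400: state=(5.928, 5.913, 7.697)
t=0.600: state=(4.586, 3.577, 8.615)
t=0.800: state=(3.002, 2.526, 6.854)
t=1.000: state=(2.632, 2.691, 5.222)
t=1.200: state=(3.091, 3.465, 4.521)
t=1.400: state=(3.997, 4.478, 4.991)
t=1.600: state=(4.730, 4.904, 6.367)
t=1.800: state=(4.567, 4.269, 7.270)
t=2.000: state=(3.862, 3.537, 6.916)
t=2.200: state=(3.451, 3.375, 6.096)
t=2.400: state=(3.531, 3.668, 5.584)
t=2.600: state=(3.908, 4.118, 5.661)
t=2.800: state=(4.249, 4.351, 6.178)
t=3.000: state=(4.264, 4.182, 6.616)
t=3.200: state=(4.008, 3.865, 6.594)
t=3.345: state=(3.829, 3.736, 6.369)
largest grid value and its neighbours: x(0.395)=5.92728, x(0.400)=5.92760, x(0.405)=5.92579
parabola through these three points peaks at t≈0.398 with x≈5.92773

max x = 5.928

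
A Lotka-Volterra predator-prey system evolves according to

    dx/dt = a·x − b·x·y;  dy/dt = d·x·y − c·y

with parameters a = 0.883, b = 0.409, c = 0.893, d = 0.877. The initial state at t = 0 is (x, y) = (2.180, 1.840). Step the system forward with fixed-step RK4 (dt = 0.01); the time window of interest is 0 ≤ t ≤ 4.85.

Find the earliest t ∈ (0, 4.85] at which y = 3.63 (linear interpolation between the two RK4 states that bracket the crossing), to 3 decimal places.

t = 0.706

t=0.000: state=(2.180, 1.840)
step 1 (dt=0.01): k1=(0.284, 1.875), k2=(0.276, 1.887), k3=(0.276, 1.887), k4=(0.268, 1.898); state += dt/6·(k1+2k2+2k3+k4)
t=0.010: state=(2.183, 1.859)
t=0.020: state=(2.185, 1.878)
t=0.030: state=(2.188, 1.897)
continuing one RK4 step at a time; state shown every 20 steps (Δt=0.2):
t=0.200: state=(2.201, 2.262)
t=0.400: state=(2.138, 2.772)
t=0.600: state=(1.988, 3.334)
t=0.700: state=(1.884, 3.614)
next step: t=0.710: state=(1.872, 3.641) — y has crossed 3.63
linear interpolation between t=0.700 (3.61371) and t=0.710 (3.64106) → t≈0.706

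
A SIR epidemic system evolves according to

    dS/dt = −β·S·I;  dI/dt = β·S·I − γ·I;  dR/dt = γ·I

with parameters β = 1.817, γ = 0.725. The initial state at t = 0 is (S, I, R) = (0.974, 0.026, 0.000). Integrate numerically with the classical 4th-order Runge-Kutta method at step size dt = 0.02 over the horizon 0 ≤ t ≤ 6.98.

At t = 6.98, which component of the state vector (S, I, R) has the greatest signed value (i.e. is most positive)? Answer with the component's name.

largest component: R

t=0.000: state=(0.974, 0.026, 0.000)
step 1 (dt=0.02): k1=(-0.046, 0.027, 0.019), k2=(-0.046, 0.027, 0.019), k3=(-0.046, 0.027, 0.019), k4=(-0.047, 0.028, 0.019); state += dt/6·(k1+2k2+2k3+k4)
t=0.020: state=(0.973, 0.027, 0.000)
t=0.040: state=(0.972, 0.027, 0.001)
t=0.060: state=(0.971, 0.028, 0.001)
continuing one RK4 step at a time; state shown every 25 steps (Δt=0.5):
t=0.500: state=(0.944, 0.043, 0.012)
t=1.000: state=(0.898, 0.070, 0.032)
t=1.500: state=(0.829, 0.106, 0.064)
t=2.000: state=(0.738, 0.151, 0.111)
t=2.500: state=(0.630, 0.196, 0.174)
t=3.000: state=(0.519, 0.230, 0.252)
t=3.500: state=(0.417, 0.244, 0.338)
t=4.000: state=(0.335, 0.239, 0.426)
t=4.500: state=(0.272, 0.219, 0.510)
t=5.000: state=(0.225, 0.191, 0.584)
t=5.500: state=(0.192, 0.160, 0.648)
t=6.000: state=(0.168, 0.131, 0.700)
t=6.500: state=(0.151, 0.106, 0.743)
t=6.980: state=(0.139, 0.085, 0.776)
compare at T: S=0.139, I=0.085, R=0.776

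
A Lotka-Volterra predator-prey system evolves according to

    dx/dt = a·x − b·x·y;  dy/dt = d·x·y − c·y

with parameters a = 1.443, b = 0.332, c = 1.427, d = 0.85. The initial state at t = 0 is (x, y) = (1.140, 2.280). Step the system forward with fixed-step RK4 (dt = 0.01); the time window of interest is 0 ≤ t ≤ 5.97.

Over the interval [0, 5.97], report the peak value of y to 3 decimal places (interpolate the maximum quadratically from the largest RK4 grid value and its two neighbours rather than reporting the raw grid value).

t=0.000: state=(1.140, 2.280)
step 1 (dt=0.01): k1=(0.782, -1.044), k2=(0.787, -1.034), k3=(0.787, -1.034), k4=(0.791, -1.024); state += dt/6·(k1+2k2+2k3+k4)
t=0.010: state=(1.148, 2.270)
t=0.020: state=(1.156, 2.260)
t=0.030: state=(1.164, 2.250)
continuing one RK4 step at a time; state shown every 20 steps (Δt=0.2):
t=0.200: state=(1.316, 2.111)
t=0.400: state=(1.531, 2.020)
t=0.600: state=(1.789, 2.012)
t=0.800: state=(2.084, 2.101)
t=1.000: state=(2.403, 2.312)
t=1.200: state=(2.720, 2.688)
t=1.400: state=(2.981, 3.284)
t=1.600: state=(3.113, 4.154)
t=1.800: state=(3.040, 5.286)
t=2.000: state=(2.742, 6.514)
t=2.200: state=(2.291, 7.520)
t=2.400: state=(1.820, 8.013)
t=2.600: state=(1.426, 7.925)
t=2.800: state=(1.142, 7.400)
t=3.000: state=(0.956, 6.640)
t=3.200: state=(0.844, 5.811)
t=3.400: state=(0.786, 5.014)
t=3.600: state=(0.771, 4.300)
t=3.800: state=(0.789, 3.689)
t=4.000: state=(0.839, 3.183)
t=4.200: state=(0.919, 2.778)
t=4.400: state=(1.031, 2.463)
t=4.600: state=(1.178, 2.233)
t=4.800: state=(1.363, 2.082)
t=5.000: state=(1.588, 2.010)
t=5.200: state=(1.855, 2.024)
t=5.400: state=(2.158, 2.139)
t=5.600: state=(2.480, 2.384)
t=5.800: state=(2.789, 2.806)
t=5.970: state=(2.999, 3.348)
largest grid value and its neighbours: y(2.460)=8.04349, y(2.470)=8.04360, y(2.480)=8.04230
parabola through these three points peaks at t≈2.466 with y≈8.04372

max y = 8.044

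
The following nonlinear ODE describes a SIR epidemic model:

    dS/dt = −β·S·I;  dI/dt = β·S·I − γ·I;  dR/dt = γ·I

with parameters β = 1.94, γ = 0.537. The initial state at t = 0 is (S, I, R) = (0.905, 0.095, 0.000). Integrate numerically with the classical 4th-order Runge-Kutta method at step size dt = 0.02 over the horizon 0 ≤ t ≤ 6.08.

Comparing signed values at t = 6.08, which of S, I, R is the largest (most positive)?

t=0.000: state=(0.905, 0.095, 0.000)
step 1 (dt=0.02): k1=(-0.167, 0.116, 0.051), k2=(-0.169, 0.117, 0.052), k3=(-0.169, 0.117, 0.052), k4=(-0.170, 0.118, 0.052); state += dt/6·(k1+2k2+2k3+k4)
t=0.020: state=(0.902, 0.097, 0.001)
t=0.040: state=(0.898, 0.100, 0.002)
t=0.060: state=(0.895, 0.102, 0.003)
continuing one RK4 step at a time; state shown every 10 steps (Δt=0.2):
t=0.200: state=(0.868, 0.120, 0.012)
t=0.400: state=(0.824, 0.150, 0.026)
t=0.600: state=(0.772, 0.184, 0.044)
t=0.800: state=(0.714, 0.220, 0.066)
t=1.000: state=(0.651, 0.258, 0.091)
t=1.200: state=(0.585, 0.294, 0.121)
t=1.400: state=(0.518, 0.328, 0.154)
t=1.600: state=(0.454, 0.355, 0.191)
t=1.800: state=(0.394, 0.376, 0.230)
t=2.000: state=(0.339, 0.389, 0.272)
t=2.200: state=(0.291, 0.395, 0.314)
t=2.400: state=(0.250, 0.394, 0.356)
t=2.600: state=(0.215, 0.387, 0.398)
t=2.800: state=(0.185, 0.376, 0.439)
t=3.000: state=(0.161, 0.361, 0.479)
t=3.200: state=(0.140, 0.343, 0.517)
t=3.400: state=(0.123, 0.325, 0.552)
t=3.600: state=(0.109, 0.305, 0.586)
t=3.800: state=(0.097, 0.285, 0.618)
t=4.000: state=(0.087, 0.265, 0.647)
t=4.200: state=(0.079, 0.246, 0.675)
t=4.400: state=(0.072, 0.228, 0.700)
t=4.600: state=(0.066, 0.210, 0.724)
t=4.800: state=(0.061, 0.193, 0.745)
t=5.000: state=(0.057, 0.178, 0.765)
t=5.200: state=(0.053, 0.163, 0.784)
t=5.400: state=(0.050, 0.149, 0.800)
t=5.600: state=(0.048, 0.137, 0.816)
t=5.800: state=(0.045, 0.125, 0.830)
t=6.000: state=(0.043, 0.114, 0.843)
t=6.080: state=(0.042, 0.110, 0.848)
compare at T: S=0.042, I=0.110, R=0.848

largest component: R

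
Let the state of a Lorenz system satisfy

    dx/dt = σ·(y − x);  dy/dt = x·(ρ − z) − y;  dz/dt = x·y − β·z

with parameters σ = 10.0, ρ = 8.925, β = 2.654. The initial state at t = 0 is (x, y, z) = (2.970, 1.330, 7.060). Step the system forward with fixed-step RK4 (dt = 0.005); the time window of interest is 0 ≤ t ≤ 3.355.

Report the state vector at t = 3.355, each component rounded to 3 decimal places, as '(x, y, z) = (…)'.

(x, y, z) = (4.346, 4.215, 8.029)

t=0.000: state=(2.970, 1.330, 7.060)
step 1 (dt=0.005): k1=(-16.400, 4.209, -14.787), k2=(-15.885, 4.230, -14.713), k3=(-15.897, 4.232, -14.711), k4=(-15.394, 4.252, -14.636); state += dt/6·(k1+2k2+2k3+k4)
t=0.005: state=(2.891, 1.351, 6.986)
t=0.010: state=(2.816, 1.373, 6.914)
t=0.015: state=(2.746, 1.394, 6.842)
continuing one RK4 step at a time; state shown every 40 steps (Δt=0.2):
t=0.200: state=(2.095, 2.338, 4.774)
t=0.400: state=(3.234, 4.098, 4.136)
t=0.600: state=(5.337, 6.414, 6.134)
t=0.800: state=(6.351, 6.041, 9.859)
t=1.000: state=(4.636, 3.632, 9.840)
t=1.200: state=(3.330, 3.068, 7.669)
t=1.400: state=(3.445, 3.771, 6.240)
t=1.600: state=(4.436, 5.034, 6.404)
t=1.800: state=(5.414, 5.665, 8.066)
t=2.000: state=(5.192, 4.776, 9.166)
t=2.200: state=(4.281, 3.908, 8.479)
t=2.400: state=(3.928, 3.949, 7.399)
t=2.600: state=(4.272, 4.555, 7.043)
t=2.800: state=(4.852, 5.087, 7.629)
t=3.000: state=(5.019, 4.937, 8.416)
t=3.200: state=(4.645, 4.412, 8.442)
t=3.355: state=(4.346, 4.215, 8.029)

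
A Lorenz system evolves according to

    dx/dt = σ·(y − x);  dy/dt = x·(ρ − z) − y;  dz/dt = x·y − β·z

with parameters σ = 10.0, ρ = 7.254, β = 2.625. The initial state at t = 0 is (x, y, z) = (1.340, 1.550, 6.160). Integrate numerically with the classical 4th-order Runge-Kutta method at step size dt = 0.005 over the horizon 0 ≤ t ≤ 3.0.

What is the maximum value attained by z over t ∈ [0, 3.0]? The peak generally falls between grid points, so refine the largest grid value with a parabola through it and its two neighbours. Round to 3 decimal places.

t=0.000: state=(1.340, 1.550, 6.160)
step 1 (dt=0.005): k1=(2.100, -0.084, -14.093), k2=(2.045, -0.031, -13.993), k3=(2.048, -0.031, -13.993), k4=(1.996, 0.022, -13.894); state += dt/6·(k1+2k2+2k3+k4)
t=0.005: state=(1.350, 1.550, 6.090)
t=0.010: state=(1.360, 1.550, 6.021)
t=0.015: state=(1.369, 1.551, 5.953)
continuing one RK4 step at a time; state shown every 20 steps (Δt=0.1):
t=0.100: state=(1.496, 1.641, 4.936)
t=0.200: state=(1.677, 1.907, 4.043)
t=0.300: state=(1.972, 2.338, 3.449)
t=0.400: state=(2.417, 2.943, 3.163)
t=0.500: state=(3.027, 3.718, 3.235)
t=0.600: state=(3.784, 4.591, 3.744)
t=0.700: state=(4.591, 5.363, 4.740)
t=0.800: state=(5.238, 5.714, 6.085)
t=0.900: state=(5.465, 5.423, 7.347)
t=1.000: state=(5.169, 4.654, 8.026)
t=1.100: state=(4.535, 3.840, 7.976)
t=1.200: state=(3.874, 3.283, 7.433)
t=1.300: state=(3.393, 3.031, 6.709)
t=1.400: state=(3.150, 3.021, 6.020)
t=1.500: state=(3.121, 3.186, 5.479)
t=1.600: state=(3.264, 3.478, 5.146)
t=1.700: state=(3.533, 3.849, 5.054)
t=1.800: state=(3.877, 4.237, 5.210)
t=1.900: state=(4.227, 4.554, 5.585)
t=2.000: state=(4.502, 4.711, 6.088)
t=2.100: state=(4.625, 4.658, 6.576)
t=2.200: state=(4.569, 4.432, 6.903)
t=2.300: state=(4.373, 4.131, 6.993)
t=2.400: state=(4.118, 3.863, 6.866)
t=2.500: state=(3.888, 3.691, 6.603)
t=2.600: state=(3.736, 3.631, 6.299)
t=2.700: state=(3.680, 3.672, 6.030)
t=2.800: state=(3.714, 3.788, 5.848)
t=2.900: state=(3.818, 3.947, 5.779)
t=3.000: state=(3.961, 4.112, 5.825)
largest grid value and its neighbours: z(1.035)=8.08485, z(1.040)=8.08602, z(1.045)=8.08547
parabola through these three points peaks at t≈1.041 with z≈8.08605

max z = 8.086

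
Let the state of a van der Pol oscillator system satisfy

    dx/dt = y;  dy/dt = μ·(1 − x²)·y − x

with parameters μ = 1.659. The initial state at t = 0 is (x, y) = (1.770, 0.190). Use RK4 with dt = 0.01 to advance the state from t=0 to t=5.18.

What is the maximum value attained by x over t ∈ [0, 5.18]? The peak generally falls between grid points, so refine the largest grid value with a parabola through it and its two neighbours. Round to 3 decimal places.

max x = 1.778

t=0.000: state=(1.770, 0.190)
step 1 (dt=0.01): k1=(0.190, -2.442), k2=(0.178, -2.401), k3=(0.178, -2.402), k4=(0.166, -2.361); state += dt/6·(k1+2k2+2k3+k4)
t=0.010: state=(1.772, 0.166)
t=0.020: state=(1.773, 0.143)
t=0.030: state=(1.775, 0.120)
continuing one RK4 step at a time; state shown every 20 steps (Δt=0.2):
t=0.200: state=(1.769, -0.161)
t=0.400: state=(1.717, -0.336)
t=0.600: state=(1.639, -0.437)
t=0.800: state=(1.544, -0.513)
t=1.000: state=(1.434, -0.589)
t=1.200: state=(1.308, -0.679)
t=1.400: state=(1.161, -0.798)
t=1.600: state=(0.985, -0.968)
t=1.800: state=(0.768, -1.226)
t=2.000: state=(0.485, -1.635)
t=2.200: state=(0.098, -2.275)
t=2.400: state=(-0.438, -3.086)
t=2.600: state=(-1.101, -3.341)
t=2.800: state=(-1.672, -2.162)
t=3.000: state=(-1.951, -0.733)
t=3.200: state=(-2.016, -0.020)
t=3.400: state=(-1.989, 0.246)
t=3.600: state=(-1.928, 0.351)
t=3.800: state=(-1.852, 0.405)
t=4.000: state=(-1.766, 0.446)
t=4.200: state=(-1.673, 0.487)
t=4.400: state=(-1.571, 0.535)
t=4.600: state=(-1.458, 0.596)
t=4.800: state=(-1.332, 0.676)
t=5.000: state=(-1.186, 0.786)
t=5.180: state=(-1.033, 0.927)
largest grid value and its neighbours: x(0.080)=1.77805, x(0.090)=1.77816, x(0.100)=1.77808
parabola through these three points peaks at t≈0.091 with x≈1.77816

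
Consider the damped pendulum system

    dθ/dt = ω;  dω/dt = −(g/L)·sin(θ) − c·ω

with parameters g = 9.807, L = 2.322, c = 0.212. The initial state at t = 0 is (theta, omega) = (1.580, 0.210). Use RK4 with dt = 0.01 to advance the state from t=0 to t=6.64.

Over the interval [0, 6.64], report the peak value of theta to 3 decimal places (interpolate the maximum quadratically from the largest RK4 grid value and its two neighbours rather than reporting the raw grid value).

max theta = 1.585

t=0.000: state=(1.580, 0.210)
step 1 (dt=0.01): k1=(0.210, -4.268), k2=(0.189, -4.263), k3=(0.189, -4.263), k4=(0.167, -4.259); state += dt/6·(k1+2k2+2k3+k4)
t=0.010: state=(1.582, 0.167)
t=0.020: state=(1.583, 0.125)
t=0.030: state=(1.584, 0.082)
continuing one RK4 step at a time; state shown every 25 steps (Δt=0.25):
t=0.250: state=(1.501, -0.829)
t=0.500: state=(1.172, -1.786)
t=0.750: state=(0.628, -2.497)
t=1.000: state=(-0.031, -2.666)
t=1.250: state=(-0.649, -2.179)
t=1.500: state=(-1.086, -1.275)
t=1.750: state=(-1.277, -0.251)
t=2.000: state=(-1.214, 0.743)
t=2.250: state=(-0.916, 1.609)
t=2.500: state=(-0.434, 2.170)
t=2.750: state=(0.126, 2.212)
t=3.000: state=(0.626, 1.713)
t=3.250: state=(0.954, 0.884)
t=3.500: state=(1.060, -0.042)
t=3.750: state=(0.938, -0.913)
t=4.000: state=(0.619, -1.595)
t=4.250: state=(0.172, -1.909)
t=4.500: state=(-0.295, -1.742)
t=4.750: state=(-0.665, -1.168)
t=5.000: state=(-0.862, -0.385)
t=5.250: state=(-0.856, 0.425)
t=5.500: state=(-0.659, 1.118)
t=5.750: state=(-0.319, 1.548)
t=6.000: state=(0.082, 1.587)
t=6.250: state=(0.442, 1.232)
t=6.500: state=(0.676, 0.612)
t=6.640: state=(0.734, 0.215)
largest grid value and its neighbours: theta(0.040)=1.58500, theta(0.050)=1.58518, theta(0.060)=1.58495
parabola through these three points peaks at t≈0.049 with theta≈1.58518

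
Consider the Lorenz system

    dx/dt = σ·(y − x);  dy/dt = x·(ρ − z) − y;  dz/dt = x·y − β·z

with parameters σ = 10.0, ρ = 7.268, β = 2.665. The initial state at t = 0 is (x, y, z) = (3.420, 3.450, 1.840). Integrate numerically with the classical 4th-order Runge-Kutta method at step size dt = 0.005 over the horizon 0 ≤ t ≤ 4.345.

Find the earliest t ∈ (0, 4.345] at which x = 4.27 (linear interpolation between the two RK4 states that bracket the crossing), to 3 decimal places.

t=0.000: state=(3.420, 3.450, 1.840)
step 1 (dt=0.005): k1=(0.300, 15.114, 6.895), k2=(0.670, 15.021, 6.981), k3=(0.659, 15.026, 6.983), k4=(1.018, 14.937, 7.071); state += dt/6·(k1+2k2+2k3+k4)
t=0.005: state=(3.423, 3.525, 1.875)
t=0.010: state=(3.430, 3.599, 1.911)
t=0.015: state=(3.440, 3.673, 1.947)
t=0.130: state=(4.243, 5.226, 3.138)
next step: t=0.135: state=(4.292, 5.287, 3.208) — x has crossed 4.27
linear interpolation between t=0.130 (4.24302) and t=0.135 (4.29245) → t≈0.133

t = 0.133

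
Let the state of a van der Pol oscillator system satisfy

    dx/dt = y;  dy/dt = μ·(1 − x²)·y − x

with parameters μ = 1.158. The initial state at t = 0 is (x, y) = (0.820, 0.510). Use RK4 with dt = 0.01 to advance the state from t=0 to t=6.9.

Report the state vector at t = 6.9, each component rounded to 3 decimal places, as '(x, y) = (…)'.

(x, y) = (1.809, -0.529)

t=0.000: state=(0.820, 0.510)
step 1 (dt=0.01): k1=(0.510, -0.627), k2=(0.507, -0.633), k3=(0.507, -0.633), k4=(0.504, -0.639); state += dt/6·(k1+2k2+2k3+k4)
t=0.010: state=(0.825, 0.504)
t=0.020: state=(0.830, 0.497)
t=0.030: state=(0.835, 0.491)
continuing one RK4 step at a time; state shown every 25 steps (Δt=0.25):
t=0.250: state=(0.925, 0.320)
t=0.500: state=(0.976, 0.087)
t=0.750: state=(0.967, -0.158)
t=1.000: state=(0.897, -0.403)
t=1.250: state=(0.765, -0.659)
t=1.500: state=(0.564, -0.956)
t=1.750: state=(0.280, -1.332)
t=2.000: state=(-0.109, -1.798)
t=2.250: state=(-0.615, -2.205)
t=2.500: state=(-1.169, -2.097)
t=2.750: state=(-1.601, -1.280)
t=3.000: state=(-1.805, -0.400)
t=3.250: state=(-1.831, 0.129)
t=3.500: state=(-1.762, 0.400)
t=3.750: state=(-1.641, 0.560)
t=4.000: state=(-1.484, 0.690)
t=4.250: state=(-1.295, 0.833)
t=4.500: state=(-1.064, 1.023)
t=4.750: state=(-0.776, 1.304)
t=5.000: state=(-0.400, 1.733)
t=5.250: state=(0.106, 2.333)
t=5.500: state=(0.759, 2.815)
t=5.750: state=(1.432, 2.354)
t=6.000: state=(1.863, 1.072)
t=6.250: state=(2.002, 0.144)
t=6.500: state=(1.978, -0.274)
t=6.750: state=(1.884, -0.460)
t=6.900: state=(1.809, -0.529)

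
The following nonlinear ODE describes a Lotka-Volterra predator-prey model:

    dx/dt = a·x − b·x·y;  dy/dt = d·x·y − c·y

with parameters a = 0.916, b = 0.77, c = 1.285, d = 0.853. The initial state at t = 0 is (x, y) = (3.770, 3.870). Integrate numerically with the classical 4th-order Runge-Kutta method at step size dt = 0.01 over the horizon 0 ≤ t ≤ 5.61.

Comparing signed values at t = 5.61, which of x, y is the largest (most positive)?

largest component: x

t=0.000: state=(3.770, 3.870)
step 1 (dt=0.01): k1=(-7.781, 7.472), k2=(-7.808, 7.415), k3=(-7.807, 7.414), k4=(-7.831, 7.353); state += dt/6·(k1+2k2+2k3+k4)
t=0.010: state=(3.692, 3.944)
t=0.020: state=(3.613, 4.017)
t=0.030: state=(3.535, 4.088)
continuing one RK4 step at a time; state shown every 20 steps (Δt=0.2):
t=0.200: state=(2.263, 4.990)
t=0.400: state=(1.230, 5.156)
t=0.600: state=(0.690, 4.672)
t=0.800: state=(0.426, 3.963)
t=1.000: state=(0.293, 3.255)
t=1.200: state=(0.224, 2.629)
t=1.400: state=(0.187, 2.105)
t=1.600: state=(0.168, 1.678)
t=1.800: state=(0.161, 1.335)
t=2.000: state=(0.160, 1.061)
t=2.200: state=(0.167, 0.843)
t=2.400: state=(0.178, 0.672)
t=2.600: state=(0.195, 0.536)
t=2.800: state=(0.217, 0.429)
t=3.000: state=(0.246, 0.346)
t=3.200: state=(0.282, 0.279)
t=3.400: state=(0.326, 0.228)
t=3.600: state=(0.379, 0.187)
t=3.800: state=(0.443, 0.155)
t=4.000: state=(0.521, 0.130)
t=4.200: state=(0.614, 0.111)
t=4.400: state=(0.726, 0.096)
t=4.600: state=(0.860, 0.085)
t=4.800: state=(1.020, 0.077)
t=5.000: state=(1.211, 0.072)
t=5.200: state=(1.438, 0.070)
t=5.400: state=(1.709, 0.071)
t=5.600: state=(2.030, 0.075)
t=5.610: state=(2.047, 0.075)
compare at T: x=2.047, y=0.075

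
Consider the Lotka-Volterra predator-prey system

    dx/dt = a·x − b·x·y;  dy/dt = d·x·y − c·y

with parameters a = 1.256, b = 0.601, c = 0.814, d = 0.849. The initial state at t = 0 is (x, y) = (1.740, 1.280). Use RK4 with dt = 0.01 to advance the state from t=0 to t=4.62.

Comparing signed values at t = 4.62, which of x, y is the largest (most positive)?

t=0.000: state=(1.740, 1.280)
step 1 (dt=0.01): k1=(0.847, 0.849), k2=(0.845, 0.856), k3=(0.844, 0.856), k4=(0.842, 0.864); state += dt/6·(k1+2k2+2k3+k4)
t=0.010: state=(1.748, 1.289)
t=0.020: state=(1.757, 1.297)
t=0.030: state=(1.765, 1.306)
continuing one RK4 step at a time; state shown every 20 steps (Δt=0.2):
t=0.200: state=(1.896, 1.482)
t=0.400: state=(2.008, 1.755)
t=0.600: state=(2.048, 2.107)
t=0.800: state=(1.994, 2.528)
t=1.000: state=(1.841, 2.979)
t=1.200: state=(1.613, 3.396)
t=1.400: state=(1.351, 3.712)
t=1.600: state=(1.098, 3.882)
t=1.800: state=(0.883, 3.901)
t=2.000: state=(0.714, 3.794)
t=2.200: state=(0.588, 3.599)
t=2.400: state=(0.498, 3.352)
t=2.600: state=(0.435, 3.082)
t=2.800: state=(0.392, 2.809)
t=3.000: state=(0.366, 2.545)
t=3.200: state=(0.351, 2.298)
t=3.400: state=(0.348, 2.072)
t=3.600: state=(0.353, 1.868)
t=3.800: state=(0.366, 1.687)
t=4.000: state=(0.388, 1.528)
t=4.200: state=(0.419, 1.391)
t=4.400: state=(0.459, 1.273)
t=4.600: state=(0.509, 1.174)
t=4.620: state=(0.515, 1.165)
compare at T: x=0.515, y=1.165

largest component: y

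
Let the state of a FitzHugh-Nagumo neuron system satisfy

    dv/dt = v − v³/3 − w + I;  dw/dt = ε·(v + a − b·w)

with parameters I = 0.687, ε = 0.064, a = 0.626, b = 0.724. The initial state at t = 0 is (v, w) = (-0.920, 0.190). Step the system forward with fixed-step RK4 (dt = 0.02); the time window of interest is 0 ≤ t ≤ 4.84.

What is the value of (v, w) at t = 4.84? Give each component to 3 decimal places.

t=0.000: state=(-0.920, 0.190)
step 1 (dt=0.02): k1=(-0.163, -0.028), k2=(-0.163, -0.028), k3=(-0.163, -0.028), k4=(-0.163, -0.028); state += dt/6·(k1+2k2+2k3+k4)
t=0.020: state=(-0.923, 0.189)
t=0.040: state=(-0.927, 0.189)
t=0.060: state=(-0.930, 0.188)
continuing one RK4 step at a time; state shown every 10 steps (Δt=0.2):
t=0.200: state=(-0.953, 0.184)
t=0.400: state=(-0.985, 0.178)
t=0.600: state=(-1.015, 0.172)
t=0.800: state=(-1.045, 0.165)
t=1.000: state=(-1.072, 0.158)
t=1.200: state=(-1.098, 0.151)
t=1.400: state=(-1.121, 0.143)
t=1.600: state=(-1.141, 0.135)
t=1.800: state=(-1.158, 0.128)
t=2.000: state=(-1.173, 0.119)
t=2.200: state=(-1.185, 0.111)
t=2.400: state=(-1.195, 0.103)
t=2.600: state=(-1.202, 0.095)
t=2.800: state=(-1.207, 0.087)
t=3.000: state=(-1.210, 0.078)
t=3.200: state=(-1.212, 0.070)
t=3.400: state=(-1.211, 0.062)
t=3.600: state=(-1.209, 0.054)
t=3.800: state=(-1.206, 0.046)
t=4.000: state=(-1.202, 0.038)
t=4.200: state=(-1.196, 0.031)
t=4.400: state=(-1.189, 0.023)
t=4.600: state=(-1.182, 0.016)
t=4.800: state=(-1.174, 0.009)
t=4.840: state=(-1.172, 0.007)

(v, w) = (-1.172, 0.007)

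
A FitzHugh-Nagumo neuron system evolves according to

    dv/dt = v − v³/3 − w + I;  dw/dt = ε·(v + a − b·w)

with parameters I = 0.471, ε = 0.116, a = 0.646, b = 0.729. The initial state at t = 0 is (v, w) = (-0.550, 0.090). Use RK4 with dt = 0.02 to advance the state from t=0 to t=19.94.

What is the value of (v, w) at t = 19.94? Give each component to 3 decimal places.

t=0.000: state=(-0.550, 0.090)
step 1 (dt=0.02): k1=(-0.114, 0.004), k2=(-0.114, 0.003), k3=(-0.114, 0.003), k4=(-0.115, 0.003); state += dt/6·(k1+2k2+2k3+k4)
t=0.020: state=(-0.552, 0.090)
t=0.040: state=(-0.555, 0.090)
t=0.060: state=(-0.557, 0.090)
continuing one RK4 step at a time; state shown every 50 steps (Δt=1):
t=1.000: state=(-0.708, 0.085)
t=2.000: state=(-0.944, 0.059)
t=3.000: state=(-1.167, 0.007)
t=4.000: state=(-1.278, -0.059)
t=5.000: state=(-1.289, -0.125)
t=6.000: state=(-1.248, -0.185)
t=7.000: state=(-1.183, -0.233)
t=8.000: state=(-1.104, -0.270)
t=9.000: state=(-1.012, -0.294)
t=10.000: state=(-0.905, -0.305)
t=11.000: state=(-0.771, -0.302)
t=12.000: state=(-0.582, -0.281)
t=13.000: state=(-0.255, -0.235)
t=14.000: state=(0.457, -0.138)
t=15.000: state=(1.536, 0.060)
t=16.000: state=(1.806, 0.320)
t=17.000: state=(1.736, 0.563)
t=18.000: state=(1.627, 0.777)
t=19.000: state=(1.508, 0.960)
t=19.940: state=(1.386, 1.106)

(v, w) = (1.386, 1.106)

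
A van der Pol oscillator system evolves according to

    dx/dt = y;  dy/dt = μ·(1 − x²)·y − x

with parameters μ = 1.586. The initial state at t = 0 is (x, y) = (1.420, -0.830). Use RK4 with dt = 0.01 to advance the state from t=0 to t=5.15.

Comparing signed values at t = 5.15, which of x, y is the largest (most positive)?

t=0.000: state=(1.420, -0.830)
step 1 (dt=0.01): k1=(-0.830, -0.082), k2=(-0.830, -0.093), k3=(-0.830, -0.093), k4=(-0.831, -0.103); state += dt/6·(k1+2k2+2k3+k4)
t=0.010: state=(1.412, -0.831)
t=0.020: state=(1.403, -0.832)
t=0.030: state=(1.395, -0.833)
continuing one RK4 step at a time; state shown every 20 steps (Δt=0.2):
t=0.200: state=(1.250, -0.885)
t=0.400: state=(1.061, -1.016)
t=0.600: state=(0.837, -1.240)
t=0.800: state=(0.555, -1.608)
t=1.000: state=(0.180, -2.192)
t=1.200: state=(-0.336, -2.973)
t=1.400: state=(-0.987, -3.387)
t=1.600: state=(-1.595, -2.454)
t=1.800: state=(-1.931, -0.966)
t=2.000: state=(-2.028, -0.120)
t=2.200: state=(-2.013, 0.213)
t=2.400: state=(-1.956, 0.343)
t=2.600: state=(-1.880, 0.406)
t=2.800: state=(-1.794, 0.450)
t=3.000: state=(-1.700, 0.493)
t=3.200: state=(-1.597, 0.541)
t=3.400: state=(-1.483, 0.601)
t=3.600: state=(-1.355, 0.680)
t=3.800: state=(-1.209, 0.787)
t=4.000: state=(-1.037, 0.940)
t=4.200: state=(-0.828, 1.170)
t=4.400: state=(-0.561, 1.526)
t=4.600: state=(-0.204, 2.082)
t=4.800: state=(0.286, 2.837)
t=5.000: state=(0.915, 3.323)
t=5.150: state=(1.391, 2.886)
compare at T: x=1.391, y=2.886

largest component: y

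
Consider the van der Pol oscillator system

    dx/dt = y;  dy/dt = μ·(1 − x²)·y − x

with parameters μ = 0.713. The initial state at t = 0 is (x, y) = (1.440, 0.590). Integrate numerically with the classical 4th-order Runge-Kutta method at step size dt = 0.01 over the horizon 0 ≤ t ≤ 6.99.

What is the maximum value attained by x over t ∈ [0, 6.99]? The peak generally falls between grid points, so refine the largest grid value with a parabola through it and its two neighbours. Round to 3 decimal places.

t=0.000: state=(1.440, 0.590)
step 1 (dt=0.01): k1=(0.590, -1.892), k2=(0.581, -1.891), k3=(0.581, -1.891), k4=(0.571, -1.890); state += dt/6·(k1+2k2+2k3+k4)
t=0.010: state=(1.446, 0.571)
t=0.020: state=(1.451, 0.552)
t=0.030: state=(1.457, 0.533)
continuing one RK4 step at a time; state shown every 25 steps (Δt=0.25):
t=0.250: state=(1.530, 0.139)
t=0.500: state=(1.517, -0.231)
t=0.750: state=(1.421, -0.521)
t=1.000: state=(1.260, -0.765)
t=1.250: state=(1.039, -1.003)
t=1.500: state=(0.756, -1.266)
t=1.750: state=(0.402, -1.578)
t=2.000: state=(-0.036, -1.922)
t=2.250: state=(-0.553, -2.178)
t=2.500: state=(-1.096, -2.087)
t=2.750: state=(-1.553, -1.501)
t=3.000: state=(-1.829, -0.707)
t=3.250: state=(-1.921, -0.070)
t=3.500: state=(-1.883, 0.338)
t=3.750: state=(-1.764, 0.597)
t=4.000: state=(-1.590, 0.792)
t=4.250: state=(-1.369, 0.975)
t=4.500: state=(-1.100, 1.183)
t=4.750: state=(-0.773, 1.445)
t=5.000: state=(-0.372, 1.779)
t=5.250: state=(0.120, 2.150)
t=5.500: state=(0.692, 2.379)
t=5.750: state=(1.269, 2.137)
t=6.000: state=(1.715, 1.366)
t=6.250: state=(1.946, 0.515)
t=6.500: state=(1.994, -0.080)
t=6.750: state=(1.926, -0.434)
t=6.990: state=(1.795, -0.650)
largest grid value and its neighbours: x(6.450)=1.99610, x(6.460)=1.99616, x(6.470)=1.99602
parabola through these three points peaks at t≈6.458 with x≈1.99616

max x = 1.996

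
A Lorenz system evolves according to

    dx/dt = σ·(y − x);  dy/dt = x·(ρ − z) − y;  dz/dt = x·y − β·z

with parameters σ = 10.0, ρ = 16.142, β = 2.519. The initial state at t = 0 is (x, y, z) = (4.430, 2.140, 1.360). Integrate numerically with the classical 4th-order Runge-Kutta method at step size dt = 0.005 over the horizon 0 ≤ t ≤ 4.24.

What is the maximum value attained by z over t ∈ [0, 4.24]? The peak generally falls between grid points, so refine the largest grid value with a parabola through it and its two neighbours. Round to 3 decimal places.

t=0.000: state=(4.430, 2.140, 1.360)
step 1 (dt=0.005): k1=(-22.900, 63.344, 6.054), k2=(-20.744, 62.273, 6.586), k3=(-20.825, 62.350, 6.584), k4=(-18.741, 61.351, 7.097); state += dt/6·(k1+2k2+2k3+k4)
t=0.005: state=(4.326, 2.452, 1.393)
t=0.010: state=(4.242, 2.754, 1.431)
t=0.015: state=(4.177, 3.049, 1.474)
continuing one RK4 step at a time; state shown every 40 steps (Δt=0.2):
t=0.200: state=(9.017, 13.737, 9.278)
t=0.400: state=(9.069, 3.061, 24.588)
t=0.600: state=(0.572, -1.085, 14.985)
t=0.800: state=(-0.887, -1.304, 9.126)
t=1.000: state=(-2.294, -3.500, 6.092)
t=1.200: state=(-6.734, -10.056, 8.594)
t=1.400: state=(-10.250, -8.071, 21.991)
t=1.600: state=(-3.281, -0.913, 16.887)
t=1.800: state=(-1.505, -1.584, 10.533)
t=2.000: state=(-2.794, -4.075, 7.262)
t=2.200: state=(-7.225, -10.260, 10.266)
t=2.400: state=(-9.467, -7.084, 21.420)
t=2.600: state=(-3.421, -1.517, 16.253)
t=2.800: state=(-2.199, -2.509, 10.517)
t=3.000: state=(-4.200, -5.974, 8.410)
t=3.200: state=(-8.851, -10.838, 14.803)
t=3.400: state=(-7.215, -4.232, 20.096)
t=3.600: state=(-3.065, -2.289, 14.084)
t=3.800: state=(-3.356, -4.273, 9.988)
t=4.000: state=(-6.613, -8.801, 11.302)
t=4.200: state=(-8.870, -7.863, 19.212)
t=4.240: state=(-8.285, -6.416, 19.706)
largest grid value and its neighbours: z(0.365)=25.14441, z(0.370)=25.15750, z(0.375)=25.13600
parabola through these three points peaks at t≈0.369 with z≈25.15776

max z = 25.158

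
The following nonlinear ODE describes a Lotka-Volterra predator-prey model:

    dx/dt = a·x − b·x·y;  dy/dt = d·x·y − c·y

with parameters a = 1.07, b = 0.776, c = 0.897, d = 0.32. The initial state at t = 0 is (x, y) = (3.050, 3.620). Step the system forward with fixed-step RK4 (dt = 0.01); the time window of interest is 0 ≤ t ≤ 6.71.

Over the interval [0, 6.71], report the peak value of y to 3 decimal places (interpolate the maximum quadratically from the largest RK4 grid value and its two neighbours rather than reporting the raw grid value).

max y = 3.627

t=0.000: state=(3.050, 3.620)
step 1 (dt=0.01): k1=(-5.304, 0.286), k2=(-5.262, 0.255), k3=(-5.262, 0.256), k4=(-5.219, 0.225); state += dt/6·(k1+2k2+2k3+k4)
t=0.010: state=(2.997, 3.623)
t=0.020: state=(2.946, 3.625)
t=0.030: state=(2.895, 3.626)
continuing one RK4 step at a time; state shown every 25 steps (Δt=0.25):
t=0.250: state=(1.983, 3.526)
t=0.500: state=(1.345, 3.211)
t=0.750: state=(0.979, 2.812)
t=1.000: state=(0.771, 2.409)
t=1.250: state=(0.655, 2.037)
t=1.500: state=(0.596, 1.711)
t=1.750: state=(0.574, 1.432)
t=2.000: state=(0.582, 1.198)
t=2.250: state=(0.614, 1.004)
t=2.500: state=(0.671, 0.845)
t=2.750: state=(0.754, 0.715)
t=3.000: state=(0.867, 0.609)
t=3.250: state=(1.015, 0.525)
t=3.500: state=(1.207, 0.458)
t=3.750: state=(1.450, 0.407)
t=4.000: state=(1.758, 0.370)
t=4.250: state=(2.143, 0.345)
t=4.500: state=(2.623, 0.333)
t=4.750: state=(3.212, 0.336)
t=5.000: state=(3.926, 0.357)
t=5.250: state=(4.767, 0.404)
t=5.500: state=(5.716, 0.490)
t=5.750: state=(6.700, 0.644)
t=6.000: state=(7.547, 0.912)
t=6.250: state=(7.938, 1.360)
t=6.500: state=(7.493, 2.027)
t=6.710: state=(6.390, 2.686)
largest grid value and its neighbours: y(0.040)=3.62664, y(0.050)=3.62683, y(0.060)=3.62646
parabola through these three points peaks at t≈0.048 with y≈3.62684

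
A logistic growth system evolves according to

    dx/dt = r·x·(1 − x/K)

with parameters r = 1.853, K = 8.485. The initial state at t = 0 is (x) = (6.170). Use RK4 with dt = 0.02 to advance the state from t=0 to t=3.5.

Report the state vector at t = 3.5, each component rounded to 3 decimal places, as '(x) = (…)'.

(x) = (8.480)

t=0.000: state=(6.170)
step 1 (dt=0.02): k1=(3.119), k2=(3.093), k3=(3.093), k4=(3.066); state += dt/6·(k1+2k2+2k3+k4)
t=0.020: state=(6.232)
t=0.040: state=(6.293)
t=0.060: state=(6.352)
continuing one RK4 step at a time; state shown every 10 steps (Δt=0.2):
t=0.200: state=(6.739)
t=0.400: state=(7.198)
t=0.600: state=(7.553)
t=0.800: state=(7.819)
t=1.000: state=(8.014)
t=1.200: state=(8.154)
t=1.400: state=(8.254)
t=1.600: state=(8.324)
t=1.800: state=(8.373)
t=2.000: state=(8.407)
t=2.200: state=(8.431)
t=2.400: state=(8.448)
t=2.600: state=(8.459)
t=2.800: state=(8.467)
t=3.000: state=(8.473)
t=3.200: state=(8.477)
t=3.400: state=(8.479)
t=3.500: state=(8.480)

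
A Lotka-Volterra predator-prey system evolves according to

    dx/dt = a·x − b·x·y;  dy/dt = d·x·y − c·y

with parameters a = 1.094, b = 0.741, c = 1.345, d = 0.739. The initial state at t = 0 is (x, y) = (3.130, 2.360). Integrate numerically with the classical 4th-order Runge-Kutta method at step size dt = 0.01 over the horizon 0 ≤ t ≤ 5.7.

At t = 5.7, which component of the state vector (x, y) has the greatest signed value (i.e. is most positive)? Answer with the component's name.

t=0.000: state=(3.130, 2.360)
step 1 (dt=0.01): k1=(-2.049, 2.285), k2=(-2.069, 2.278), k3=(-2.069, 2.278), k4=(-2.088, 2.270); state += dt/6·(k1+2k2+2k3+k4)
t=0.010: state=(3.109, 2.383)
t=0.020: state=(3.088, 2.405)
t=0.030: state=(3.067, 2.428)
continuing one RK4 step at a time; state shown every 20 steps (Δt=0.2):
t=0.200: state=(2.660, 2.770)
t=0.400: state=(2.150, 3.019)
t=0.600: state=(1.701, 3.063)
t=0.800: state=(1.355, 2.930)
t=1.000: state=(1.112, 2.684)
t=1.200: state=(0.950, 2.386)
t=1.400: state=(0.849, 2.081)
t=1.600: state=(0.793, 1.795)
t=1.800: state=(0.772, 1.539)
t=2.000: state=(0.777, 1.318)
t=2.200: state=(0.807, 1.132)
t=2.400: state=(0.859, 0.978)
t=2.600: state=(0.934, 0.853)
t=2.800: state=(1.032, 0.754)
t=3.000: state=(1.156, 0.677)
t=3.200: state=(1.307, 0.620)
t=3.400: state=(1.489, 0.583)
t=3.600: state=(1.702, 0.563)
t=3.800: state=(1.949, 0.564)
t=4.000: state=(2.229, 0.586)
t=4.200: state=(2.534, 0.637)
t=4.400: state=(2.853, 0.725)
t=4.600: state=(3.159, 0.864)
t=4.800: state=(3.409, 1.073)
t=5.000: state=(3.544, 1.374)
t=5.200: state=(3.498, 1.771)
t=5.400: state=(3.237, 2.232)
t=5.600: state=(2.799, 2.669)
t=5.700: state=(2.546, 2.842)
compare at T: x=2.546, y=2.842

largest component: y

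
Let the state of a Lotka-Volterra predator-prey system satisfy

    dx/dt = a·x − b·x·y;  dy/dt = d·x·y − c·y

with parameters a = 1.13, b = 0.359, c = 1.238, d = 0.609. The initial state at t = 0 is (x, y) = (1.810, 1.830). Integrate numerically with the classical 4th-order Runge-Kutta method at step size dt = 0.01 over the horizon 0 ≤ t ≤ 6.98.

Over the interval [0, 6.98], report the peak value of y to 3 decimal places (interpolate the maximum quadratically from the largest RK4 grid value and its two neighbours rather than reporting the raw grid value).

max y = 5.043

t=0.000: state=(1.810, 1.830)
step 1 (dt=0.01): k1=(0.856, -0.248), k2=(0.859, -0.243), k3=(0.859, -0.243), k4=(0.862, -0.238); state += dt/6·(k1+2k2+2k3+k4)
t=0.010: state=(1.819, 1.828)
t=0.020: state=(1.827, 1.825)
t=0.030: state=(1.836, 1.823)
continuing one RK4 step at a time; state shown every 25 steps (Δt=0.25):
t=0.250: state=(2.041, 1.800)
t=0.500: state=(2.301, 1.837)
t=0.750: state=(2.576, 1.954)
t=1.000: state=(2.842, 2.167)
t=1.250: state=(3.061, 2.494)
t=1.500: state=(3.184, 2.949)
t=1.750: state=(3.162, 3.515)
t=2.000: state=(2.976, 4.124)
t=2.250: state=(2.660, 4.654)
t=2.500: state=(2.285, 4.977)
t=2.750: state=(1.931, 5.031)
t=3.000: state=(1.642, 4.841)
t=3.250: state=(1.432, 4.485)
t=3.500: state=(1.295, 4.046)
t=3.750: state=(1.219, 3.593)
t=4.000: state=(1.194, 3.166)
t=4.250: state=(1.213, 2.789)
t=4.500: state=(1.271, 2.472)
t=4.750: state=(1.367, 2.216)
t=5.000: state=(1.500, 2.022)
t=5.250: state=(1.670, 1.888)
t=5.500: state=(1.877, 1.814)
t=5.750: state=(2.118, 1.803)
t=6.000: state=(2.384, 1.864)
t=6.250: state=(2.660, 2.008)
t=6.500: state=(2.916, 2.254)
t=6.750: state=(3.111, 2.620)
t=6.980: state=(3.193, 3.069)
largest grid value and its neighbours: y(2.660)=5.04278, y(2.670)=5.04317, y(2.680)=5.04314
parabola through these three points peaks at t≈2.674 with y≈5.04321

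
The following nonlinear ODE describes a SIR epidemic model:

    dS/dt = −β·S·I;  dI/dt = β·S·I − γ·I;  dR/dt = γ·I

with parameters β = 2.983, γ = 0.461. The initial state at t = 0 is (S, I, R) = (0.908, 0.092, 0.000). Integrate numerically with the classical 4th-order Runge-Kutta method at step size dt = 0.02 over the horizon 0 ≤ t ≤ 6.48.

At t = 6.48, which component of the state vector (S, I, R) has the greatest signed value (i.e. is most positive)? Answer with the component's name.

t=0.000: state=(0.908, 0.092, 0.000)
step 1 (dt=0.02): k1=(-0.249, 0.207, 0.042), k2=(-0.254, 0.211, 0.043), k3=(-0.254, 0.211, 0.043), k4=(-0.259, 0.215, 0.044); state += dt/6·(k1+2k2+2k3+k4)
t=0.020: state=(0.903, 0.096, 0.001)
t=0.040: state=(0.898, 0.101, 0.002)
t=0.060: state=(0.892, 0.105, 0.003)
continuing one RK4 step at a time; state shown every 25 steps (Δt=0.5):
t=0.500: state=(0.713, 0.249, 0.037)
t=1.000: state=(0.419, 0.462, 0.120)
t=1.500: state=(0.190, 0.568, 0.241)
t=2.000: state=(0.082, 0.546, 0.372)
t=2.500: state=(0.038, 0.472, 0.489)
t=3.000: state=(0.020, 0.391, 0.589)
t=3.500: state=(0.012, 0.318, 0.670)
t=4.000: state=(0.008, 0.256, 0.736)
t=4.500: state=(0.005, 0.205, 0.789)
t=5.000: state=(0.004, 0.164, 0.832)
t=5.500: state=(0.003, 0.131, 0.866)
t=6.000: state=(0.003, 0.105, 0.893)
t=6.480: state=(0.002, 0.084, 0.913)
compare at T: S=0.002, I=0.084, R=0.913

largest component: R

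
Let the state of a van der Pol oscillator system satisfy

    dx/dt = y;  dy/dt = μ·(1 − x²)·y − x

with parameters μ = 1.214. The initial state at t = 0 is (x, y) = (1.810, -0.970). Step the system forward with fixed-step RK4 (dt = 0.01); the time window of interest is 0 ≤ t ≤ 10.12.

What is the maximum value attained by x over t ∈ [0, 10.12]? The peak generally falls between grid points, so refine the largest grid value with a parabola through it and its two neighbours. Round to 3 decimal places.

max x = 2.012

t=0.000: state=(1.810, -0.970)
step 1 (dt=0.01): k1=(-0.970, 0.870), k2=(-0.966, 0.843), k3=(-0.966, 0.843), k4=(-0.962, 0.816); state += dt/6·(k1+2k2+2k3+k4)
t=0.010: state=(1.800, -0.962)
t=0.020: state=(1.791, -0.954)
t=0.030: state=(1.781, -0.946)
continuing one RK4 step at a time; state shown every 50 steps (Δt=0.5):
t=0.500: state=(1.360, -0.927)
t=1.000: state=(0.813, -1.342)
t=1.500: state=(-0.097, -2.430)
t=2.000: state=(-1.483, -2.401)
t=2.500: state=(-2.027, -0.081)
t=3.000: state=(-1.897, 0.457)
t=3.500: state=(-1.621, 0.638)
t=4.000: state=(-1.249, 0.876)
t=4.500: state=(-0.700, 1.391)
t=5.000: state=(0.255, 2.541)
t=5.500: state=(1.597, 2.056)
t=6.000: state=(2.011, -0.032)
t=6.500: state=(1.854, -0.484)
t=7.000: state=(1.566, -0.667)
t=7.500: state=(1.173, -0.934)
t=8.000: state=(0.579, -1.531)
t=8.500: state=(-0.476, -2.741)
t=9.000: state=(-1.749, -1.585)
t=9.500: state=(-2.003, 0.168)
t=10.000: state=(-1.812, 0.517)
t=10.120: state=(-1.747, 0.560)
largest grid value and its neighbours: x(5.970)=2.01158, x(5.980)=2.01175, x(5.990)=2.01172
parabola through these three points peaks at t≈5.983 with x≈2.01176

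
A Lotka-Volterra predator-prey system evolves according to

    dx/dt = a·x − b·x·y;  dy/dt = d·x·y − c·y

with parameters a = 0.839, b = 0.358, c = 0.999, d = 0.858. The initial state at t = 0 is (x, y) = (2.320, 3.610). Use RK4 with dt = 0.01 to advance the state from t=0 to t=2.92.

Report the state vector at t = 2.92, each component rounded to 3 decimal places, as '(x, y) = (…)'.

(x, y) = (0.425, 1.851)

t=0.000: state=(2.320, 3.610)
step 1 (dt=0.01): k1=(-1.052, 3.580), k2=(-1.064, 3.581), k3=(-1.064, 3.581), k4=(-1.077, 3.582); state += dt/6·(k1+2k2+2k3+k4)
t=0.010: state=(2.309, 3.646)
t=0.020: state=(2.298, 3.682)
t=0.030: state=(2.287, 3.717)
continuing one RK4 step at a time; state shown every 10 steps (Δt=0.1):
t=0.100: state=(2.203, 3.967)
t=0.200: state=(2.066, 4.312)
t=0.300: state=(1.914, 4.629)
t=0.400: state=(1.755, 4.903)
t=0.500: state=(1.595, 5.122)
t=0.600: state=(1.439, 5.279)
t=0.700: state=(1.293, 5.371)
t=0.800: state=(1.160, 5.399)
t=0.900: state=(1.040, 5.369)
t=1.000: state=(0.934, 5.287)
t=1.100: state=(0.843, 5.163)
t=1.200: state=(0.764, 5.005)
t=1.300: state=(0.697, 4.822)
t=1.400: state=(0.640, 4.621)
t=1.500: state=(0.592, 4.408)
t=1.600: state=(0.552, 4.189)
t=1.700: state=(0.519, 3.969)
t=1.800: state=(0.491, 3.751)
t=1.900: state=(0.469, 3.537)
t=2.000: state=(0.451, 3.329)
t=2.100: state=(0.437, 3.130)
t=2.200: state=(0.426, 2.939)
t=2.300: state=(0.419, 2.758)
t=2.400: state=(0.414, 2.586)
t=2.500: state=(0.411, 2.424)
t=2.600: state=(0.411, 2.273)
t=2.700: state=(0.413, 2.131)
t=2.800: state=(0.418, 1.998)
t=2.900: state=(0.424, 1.875)
t=2.920: state=(0.425, 1.851)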